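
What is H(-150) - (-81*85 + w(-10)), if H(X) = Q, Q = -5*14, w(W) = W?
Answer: 6825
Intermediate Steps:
Q = -70
H(X) = -70
H(-150) - (-81*85 + w(-10)) = -70 - (-81*85 - 10) = -70 - (-6885 - 10) = -70 - 1*(-6895) = -70 + 6895 = 6825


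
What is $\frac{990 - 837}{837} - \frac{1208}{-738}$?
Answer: $\frac{20815}{11439} \approx 1.8197$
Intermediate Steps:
$\frac{990 - 837}{837} - \frac{1208}{-738} = 153 \cdot \frac{1}{837} - - \frac{604}{369} = \frac{17}{93} + \frac{604}{369} = \frac{20815}{11439}$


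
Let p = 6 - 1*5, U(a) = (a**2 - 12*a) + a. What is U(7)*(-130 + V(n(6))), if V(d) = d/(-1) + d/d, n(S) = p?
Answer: 3640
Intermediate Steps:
U(a) = a**2 - 11*a
p = 1 (p = 6 - 5 = 1)
n(S) = 1
V(d) = 1 - d (V(d) = d*(-1) + 1 = -d + 1 = 1 - d)
U(7)*(-130 + V(n(6))) = (7*(-11 + 7))*(-130 + (1 - 1*1)) = (7*(-4))*(-130 + (1 - 1)) = -28*(-130 + 0) = -28*(-130) = 3640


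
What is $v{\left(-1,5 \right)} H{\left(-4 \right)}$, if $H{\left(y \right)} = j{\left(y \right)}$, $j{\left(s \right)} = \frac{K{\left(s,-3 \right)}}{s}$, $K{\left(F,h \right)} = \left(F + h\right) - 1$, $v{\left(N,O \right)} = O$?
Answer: $10$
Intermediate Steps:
$K{\left(F,h \right)} = -1 + F + h$
$j{\left(s \right)} = \frac{-4 + s}{s}$ ($j{\left(s \right)} = \frac{-1 + s - 3}{s} = \frac{-4 + s}{s}$)
$H{\left(y \right)} = \frac{-4 + y}{y}$
$v{\left(-1,5 \right)} H{\left(-4 \right)} = 5 \frac{-4 - 4}{-4} = 5 \left(\left(- \frac{1}{4}\right) \left(-8\right)\right) = 5 \cdot 2 = 10$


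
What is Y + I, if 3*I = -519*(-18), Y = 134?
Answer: 3248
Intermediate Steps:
I = 3114 (I = (-519*(-18))/3 = (1/3)*9342 = 3114)
Y + I = 134 + 3114 = 3248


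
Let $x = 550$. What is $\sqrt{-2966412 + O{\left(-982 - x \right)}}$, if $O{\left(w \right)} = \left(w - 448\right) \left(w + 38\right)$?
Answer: $2 i \sqrt{2073} \approx 91.06 i$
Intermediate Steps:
$O{\left(w \right)} = \left(-448 + w\right) \left(38 + w\right)$
$\sqrt{-2966412 + O{\left(-982 - x \right)}} = \sqrt{-2966412 - \left(17024 - \left(-982 - 550\right)^{2} + 410 \left(-982 - 550\right)\right)} = \sqrt{-2966412 - \left(-611096 - 2347024\right)} = \sqrt{-2966412 + \left(-17024 + 2347024 + 628120\right)} = \sqrt{-2966412 + 2958120} = \sqrt{-8292} = 2 i \sqrt{2073}$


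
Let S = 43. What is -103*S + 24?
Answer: -4405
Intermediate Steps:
-103*S + 24 = -103*43 + 24 = -4429 + 24 = -4405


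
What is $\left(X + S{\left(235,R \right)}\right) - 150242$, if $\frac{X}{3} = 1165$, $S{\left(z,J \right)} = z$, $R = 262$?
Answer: $-146512$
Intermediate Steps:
$X = 3495$ ($X = 3 \cdot 1165 = 3495$)
$\left(X + S{\left(235,R \right)}\right) - 150242 = \left(3495 + 235\right) - 150242 = 3730 - 150242 = -146512$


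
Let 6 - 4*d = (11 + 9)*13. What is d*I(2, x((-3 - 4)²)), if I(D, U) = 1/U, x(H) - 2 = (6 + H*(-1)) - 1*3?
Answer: 127/88 ≈ 1.4432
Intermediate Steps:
x(H) = 5 - H (x(H) = 2 + ((6 + H*(-1)) - 1*3) = 2 + ((6 - H) - 3) = 2 + (3 - H) = 5 - H)
d = -127/2 (d = 3/2 - (11 + 9)*13/4 = 3/2 - 5*13 = 3/2 - ¼*260 = 3/2 - 65 = -127/2 ≈ -63.500)
d*I(2, x((-3 - 4)²)) = -127/(2*(5 - (-3 - 4)²)) = -127/(2*(5 - 1*(-7)²)) = -127/(2*(5 - 1*49)) = -127/(2*(5 - 49)) = -127/2/(-44) = -127/2*(-1/44) = 127/88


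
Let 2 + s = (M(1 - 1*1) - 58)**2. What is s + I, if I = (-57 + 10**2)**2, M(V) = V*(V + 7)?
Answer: 5211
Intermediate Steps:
M(V) = V*(7 + V)
I = 1849 (I = (-57 + 100)**2 = 43**2 = 1849)
s = 3362 (s = -2 + ((1 - 1*1)*(7 + (1 - 1*1)) - 58)**2 = -2 + ((1 - 1)*(7 + (1 - 1)) - 58)**2 = -2 + (0*(7 + 0) - 58)**2 = -2 + (0*7 - 58)**2 = -2 + (0 - 58)**2 = -2 + (-58)**2 = -2 + 3364 = 3362)
s + I = 3362 + 1849 = 5211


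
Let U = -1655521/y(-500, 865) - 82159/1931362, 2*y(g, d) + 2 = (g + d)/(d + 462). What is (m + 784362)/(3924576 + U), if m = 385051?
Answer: 738549064575462/3690862332011675 ≈ 0.20010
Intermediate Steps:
y(g, d) = -1 + (d + g)/(2*(462 + d)) (y(g, d) = -1 + ((g + d)/(d + 462))/2 = -1 + ((d + g)/(462 + d))/2 = -1 + (d + g)/(2*(462 + d)))
U = 1212275268540251/631555374 (U = -1655521*2*(462 + 865)/(-924 - 500 - 1*865) - 82159/1931362 = -1655521*2654/(-924 - 500 - 865) - 82159*1/1931362 = -1655521/((½)*(1/1327)*(-2289)) - 82159/1931362 = -1655521/(-2289/2654) - 82159/1931362 = -1655521*(-2654/2289) - 82159/1931362 = 627678962/327 - 82159/1931362 = 1212275268540251/631555374 ≈ 1.9195e+6)
(m + 784362)/(3924576 + U) = (385051 + 784362)/(3924576 + 1212275268540251/631555374) = 1169413/(3690862332011675/631555374) = 1169413*(631555374/3690862332011675) = 738549064575462/3690862332011675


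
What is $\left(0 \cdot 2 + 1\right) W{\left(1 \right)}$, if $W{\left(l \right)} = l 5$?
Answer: $5$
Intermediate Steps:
$W{\left(l \right)} = 5 l$
$\left(0 \cdot 2 + 1\right) W{\left(1 \right)} = \left(0 \cdot 2 + 1\right) 5 \cdot 1 = \left(0 + 1\right) 5 = 1 \cdot 5 = 5$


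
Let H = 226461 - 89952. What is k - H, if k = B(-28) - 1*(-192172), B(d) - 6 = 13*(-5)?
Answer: 55604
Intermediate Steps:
B(d) = -59 (B(d) = 6 + 13*(-5) = 6 - 65 = -59)
H = 136509
k = 192113 (k = -59 - 1*(-192172) = -59 + 192172 = 192113)
k - H = 192113 - 1*136509 = 192113 - 136509 = 55604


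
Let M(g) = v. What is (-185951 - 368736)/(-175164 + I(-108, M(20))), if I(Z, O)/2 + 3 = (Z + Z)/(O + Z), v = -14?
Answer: 33835907/10685154 ≈ 3.1666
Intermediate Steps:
M(g) = -14
I(Z, O) = -6 + 4*Z/(O + Z) (I(Z, O) = -6 + 2*((Z + Z)/(O + Z)) = -6 + 2*((2*Z)/(O + Z)) = -6 + 2*(2*Z/(O + Z)) = -6 + 4*Z/(O + Z))
(-185951 - 368736)/(-175164 + I(-108, M(20))) = (-185951 - 368736)/(-175164 + 2*(-1*(-108) - 3*(-14))/(-14 - 108)) = -554687/(-175164 + 2*(108 + 42)/(-122)) = -554687/(-175164 + 2*(-1/122)*150) = -554687/(-175164 - 150/61) = -554687/(-10685154/61) = -554687*(-61/10685154) = 33835907/10685154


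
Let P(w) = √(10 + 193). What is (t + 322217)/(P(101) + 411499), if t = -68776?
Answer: 104290718059/169331426798 - 253441*√203/169331426798 ≈ 0.61588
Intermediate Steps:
P(w) = √203
(t + 322217)/(P(101) + 411499) = (-68776 + 322217)/(√203 + 411499) = 253441/(411499 + √203)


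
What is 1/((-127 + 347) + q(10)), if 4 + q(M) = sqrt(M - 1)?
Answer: 1/219 ≈ 0.0045662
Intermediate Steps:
q(M) = -4 + sqrt(-1 + M) (q(M) = -4 + sqrt(M - 1) = -4 + sqrt(-1 + M))
1/((-127 + 347) + q(10)) = 1/((-127 + 347) + (-4 + sqrt(-1 + 10))) = 1/(220 + (-4 + sqrt(9))) = 1/(220 + (-4 + 3)) = 1/(220 - 1) = 1/219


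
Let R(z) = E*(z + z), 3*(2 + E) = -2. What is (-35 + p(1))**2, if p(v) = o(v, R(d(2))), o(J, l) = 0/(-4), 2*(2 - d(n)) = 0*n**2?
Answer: 1225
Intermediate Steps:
E = -8/3 (E = -2 + (1/3)*(-2) = -2 - 2/3 = -8/3 ≈ -2.6667)
d(n) = 2 (d(n) = 2 - 0*n**2 = 2 - 1/2*0 = 2 + 0 = 2)
R(z) = -16*z/3 (R(z) = -8*(z + z)/3 = -16*z/3)
o(J, l) = 0 (o(J, l) = 0*(-1/4) = 0)
p(v) = 0
(-35 + p(1))**2 = (-35 + 0)**2 = (-35)**2 = 1225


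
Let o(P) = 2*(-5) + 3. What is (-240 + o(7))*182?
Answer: -44954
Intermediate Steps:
o(P) = -7 (o(P) = -10 + 3 = -7)
(-240 + o(7))*182 = (-240 - 7)*182 = -247*182 = -44954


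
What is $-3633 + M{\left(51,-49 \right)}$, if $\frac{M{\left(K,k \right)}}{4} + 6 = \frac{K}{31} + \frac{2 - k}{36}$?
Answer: $- \frac{338962}{93} \approx -3644.8$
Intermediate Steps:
$M{\left(K,k \right)} = - \frac{214}{9} - \frac{k}{9} + \frac{4 K}{31}$ ($M{\left(K,k \right)} = -24 + 4 \left(\frac{K}{31} + \frac{2 - k}{36}\right) = -24 + 4 \left(K \frac{1}{31} + \left(2 - k\right) \frac{1}{36}\right) = -24 + 4 \left(\frac{K}{31} - \left(- \frac{1}{18} + \frac{k}{36}\right)\right) = -24 + 4 \left(\frac{1}{18} - \frac{k}{36} + \frac{K}{31}\right) = -24 + \left(\frac{2}{9} - \frac{k}{9} + \frac{4 K}{31}\right) = - \frac{214}{9} - \frac{k}{9} + \frac{4 K}{31}$)
$-3633 + M{\left(51,-49 \right)} = -3633 - \frac{1093}{93} = - \frac{338962}{93}$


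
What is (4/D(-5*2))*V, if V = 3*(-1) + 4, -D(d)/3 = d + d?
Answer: 1/15 ≈ 0.066667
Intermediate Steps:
D(d) = -6*d (D(d) = -3*(d + d) = -6*d)
V = 1 (V = -3 + 4 = 1)
(4/D(-5*2))*V = (4/((-(-30)*2)))*1 = (4/((-6*(-10))))*1 = (4/60)*1 = (4*(1/60))*1 = (1/15)*1 = 1/15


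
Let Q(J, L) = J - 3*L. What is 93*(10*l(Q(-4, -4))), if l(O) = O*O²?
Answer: 476160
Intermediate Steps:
l(O) = O³
93*(10*l(Q(-4, -4))) = 93*(10*(-4 - 3*(-4))³) = 93*(10*(-4 + 12)³) = 93*(10*8³) = 93*(10*512) = 93*5120 = 476160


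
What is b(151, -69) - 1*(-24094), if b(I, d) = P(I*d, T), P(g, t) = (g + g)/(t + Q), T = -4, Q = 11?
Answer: 147820/7 ≈ 21117.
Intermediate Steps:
P(g, t) = 2*g/(11 + t) (P(g, t) = (g + g)/(t + 11) = (2*g)/(11 + t) = 2*g/(11 + t))
b(I, d) = 2*I*d/7 (b(I, d) = 2*(I*d)/(11 - 4) = 2*(I*d)/7 = 2*(I*d)*(⅐) = 2*I*d/7)
b(151, -69) - 1*(-24094) = (2/7)*151*(-69) - 1*(-24094) = -20838/7 + 24094 = 147820/7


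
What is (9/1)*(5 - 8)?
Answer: -27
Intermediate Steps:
(9/1)*(5 - 8) = (9*1)*(-3) = 9*(-3) = -27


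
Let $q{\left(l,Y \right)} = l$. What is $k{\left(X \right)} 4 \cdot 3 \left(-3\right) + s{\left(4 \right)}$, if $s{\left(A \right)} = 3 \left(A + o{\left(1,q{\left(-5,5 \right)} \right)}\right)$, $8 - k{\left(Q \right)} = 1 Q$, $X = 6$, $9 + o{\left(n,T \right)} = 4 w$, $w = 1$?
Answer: $-75$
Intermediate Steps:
$o{\left(n,T \right)} = -5$ ($o{\left(n,T \right)} = -9 + 4 \cdot 1 = -9 + 4 = -5$)
$k{\left(Q \right)} = 8 - Q$ ($k{\left(Q \right)} = 8 - 1 Q = 8 - Q$)
$s{\left(A \right)} = -15 + 3 A$ ($s{\left(A \right)} = 3 \left(A - 5\right) = 3 \left(-5 + A\right) = -15 + 3 A$)
$k{\left(X \right)} 4 \cdot 3 \left(-3\right) + s{\left(4 \right)} = \left(8 - 6\right) 4 \cdot 3 \left(-3\right) + \left(-15 + 3 \cdot 4\right) = \left(8 - 6\right) 12 \left(-3\right) + \left(-15 + 12\right) = 2 \left(-36\right) - 3 = -72 - 3 = -75$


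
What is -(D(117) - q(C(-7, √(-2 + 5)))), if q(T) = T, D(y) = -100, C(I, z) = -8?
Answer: 92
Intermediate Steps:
-(D(117) - q(C(-7, √(-2 + 5)))) = -(-100 - 1*(-8)) = -(-100 + 8) = -1*(-92) = 92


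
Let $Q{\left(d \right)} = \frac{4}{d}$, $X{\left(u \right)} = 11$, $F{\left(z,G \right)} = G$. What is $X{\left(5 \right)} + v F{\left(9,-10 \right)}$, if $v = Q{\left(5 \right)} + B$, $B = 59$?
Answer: $-587$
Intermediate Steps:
$v = \frac{299}{5}$ ($v = \frac{4}{5} + 59 = \frac{299}{5} \approx 59.8$)
$X{\left(5 \right)} + v F{\left(9,-10 \right)} = 11 + \frac{299}{5} \left(-10\right) = 11 - 598 = -587$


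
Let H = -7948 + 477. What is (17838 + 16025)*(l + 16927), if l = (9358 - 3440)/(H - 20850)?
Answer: 16233368506087/28321 ≈ 5.7319e+8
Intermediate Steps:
H = -7471
l = -5918/28321 (l = (9358 - 3440)/(-7471 - 20850) = 5918/(-28321) = 5918*(-1/28321) = -5918/28321 ≈ -0.20896)
(17838 + 16025)*(l + 16927) = (17838 + 16025)*(-5918/28321 + 16927) = 33863*(479383649/28321) = 16233368506087/28321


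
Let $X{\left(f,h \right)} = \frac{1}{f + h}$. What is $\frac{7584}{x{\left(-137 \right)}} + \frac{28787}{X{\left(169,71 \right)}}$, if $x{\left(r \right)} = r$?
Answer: $\frac{946508976}{137} \approx 6.9088 \cdot 10^{6}$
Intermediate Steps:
$\frac{7584}{x{\left(-137 \right)}} + \frac{28787}{X{\left(169,71 \right)}} = \frac{7584}{-137} + \frac{28787}{\frac{1}{169 + 71}} = 7584 \left(- \frac{1}{137}\right) + \frac{28787}{\frac{1}{240}} = - \frac{7584}{137} + 28787 \frac{1}{\frac{1}{240}} = - \frac{7584}{137} + 28787 \cdot 240 = - \frac{7584}{137} + 6908880 = \frac{946508976}{137}$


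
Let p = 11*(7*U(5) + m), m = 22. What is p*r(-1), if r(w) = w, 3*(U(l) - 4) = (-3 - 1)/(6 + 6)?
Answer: -4873/9 ≈ -541.44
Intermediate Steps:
U(l) = 35/9 (U(l) = 4 + ((-3 - 1)/(6 + 6))/3 = 4 + (-4/12)/3 = 4 + (-4*1/12)/3 = 4 + (1/3)*(-1/3) = 4 - 1/9 = 35/9)
p = 4873/9 (p = 11*(7*(35/9) + 22) = 11*(245/9 + 22) = 11*(443/9) = 4873/9 ≈ 541.44)
p*r(-1) = (4873/9)*(-1) = -4873/9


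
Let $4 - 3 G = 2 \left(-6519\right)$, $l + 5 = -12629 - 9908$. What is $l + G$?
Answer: $- \frac{54584}{3} \approx -18195.0$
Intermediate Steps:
$l = -22542$ ($l = -5 - 22537 = -22542$)
$G = \frac{13042}{3}$ ($G = \frac{4}{3} - \frac{2 \left(-6519\right)}{3} = \frac{4}{3} - -4346 = \frac{4}{3} + 4346 = \frac{13042}{3} \approx 4347.3$)
$l + G = -22542 + \frac{13042}{3} = - \frac{54584}{3}$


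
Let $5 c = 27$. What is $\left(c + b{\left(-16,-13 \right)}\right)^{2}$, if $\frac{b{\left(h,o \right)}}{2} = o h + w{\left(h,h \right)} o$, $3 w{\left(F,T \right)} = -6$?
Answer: $\frac{5602689}{25} \approx 2.2411 \cdot 10^{5}$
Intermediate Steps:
$c = \frac{27}{5}$ ($c = \frac{1}{5} \cdot 27 = \frac{27}{5} \approx 5.4$)
$w{\left(F,T \right)} = -2$ ($w{\left(F,T \right)} = \frac{1}{3} \left(-6\right) = -2$)
$b{\left(h,o \right)} = - 4 o + 2 h o$ ($b{\left(h,o \right)} = 2 \left(o h - 2 o\right) = 2 \left(h o - 2 o\right) = 2 \left(- 2 o + h o\right) = - 4 o + 2 h o$)
$\left(c + b{\left(-16,-13 \right)}\right)^{2} = \left(\frac{27}{5} + 2 \left(-13\right) \left(-2 - 16\right)\right)^{2} = \left(\frac{27}{5} + 2 \left(-13\right) \left(-18\right)\right)^{2} = \left(\frac{27}{5} + 468\right)^{2} = \left(\frac{2367}{5}\right)^{2} = \frac{5602689}{25}$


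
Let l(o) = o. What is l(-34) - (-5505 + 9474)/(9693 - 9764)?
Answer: 1555/71 ≈ 21.901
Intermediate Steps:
l(-34) - (-5505 + 9474)/(9693 - 9764) = -34 - (-5505 + 9474)/(9693 - 9764) = -34 - 3969/(-71) = -34 - 3969*(-1)/71 = -34 - 1*(-3969/71) = -34 + 3969/71 = 1555/71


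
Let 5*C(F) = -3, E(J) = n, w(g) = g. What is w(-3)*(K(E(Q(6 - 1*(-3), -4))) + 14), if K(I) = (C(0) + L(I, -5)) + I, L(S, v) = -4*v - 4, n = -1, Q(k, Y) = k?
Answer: -426/5 ≈ -85.200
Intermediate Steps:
L(S, v) = -4 - 4*v
E(J) = -1
C(F) = -3/5 (C(F) = (1/5)*(-3) = -3/5)
K(I) = 77/5 + I (K(I) = (-3/5 + (-4 - 4*(-5))) + I = (-3/5 + (-4 + 20)) + I = (-3/5 + 16) + I = 77/5 + I)
w(-3)*(K(E(Q(6 - 1*(-3), -4))) + 14) = -3*((77/5 - 1) + 14) = -3*(72/5 + 14) = -3*142/5 = -426/5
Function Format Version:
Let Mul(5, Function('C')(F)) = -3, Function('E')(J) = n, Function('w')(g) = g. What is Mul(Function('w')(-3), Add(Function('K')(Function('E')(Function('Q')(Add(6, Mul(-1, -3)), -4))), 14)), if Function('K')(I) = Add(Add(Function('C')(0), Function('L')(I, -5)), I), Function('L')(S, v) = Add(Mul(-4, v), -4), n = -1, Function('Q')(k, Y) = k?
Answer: Rational(-426, 5) ≈ -85.200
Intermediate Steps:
Function('L')(S, v) = Add(-4, Mul(-4, v))
Function('E')(J) = -1
Function('C')(F) = Rational(-3, 5) (Function('C')(F) = Mul(Rational(1, 5), -3) = Rational(-3, 5))
Function('K')(I) = Add(Rational(77, 5), I) (Function('K')(I) = Add(Add(Rational(-3, 5), Add(-4, Mul(-4, -5))), I) = Add(Add(Rational(-3, 5), Add(-4, 20)), I) = Add(Add(Rational(-3, 5), 16), I) = Add(Rational(77, 5), I))
Mul(Function('w')(-3), Add(Function('K')(Function('E')(Function('Q')(Add(6, Mul(-1, -3)), -4))), 14)) = Mul(-3, Add(Add(Rational(77, 5), -1), 14)) = Mul(-3, Add(Rational(72, 5), 14)) = Mul(-3, Rational(142, 5)) = Rational(-426, 5)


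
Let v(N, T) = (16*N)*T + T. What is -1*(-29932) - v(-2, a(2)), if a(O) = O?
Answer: 29994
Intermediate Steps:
v(N, T) = T + 16*N*T (v(N, T) = 16*N*T + T = T + 16*N*T)
-1*(-29932) - v(-2, a(2)) = -1*(-29932) - 2*(1 + 16*(-2)) = 29932 - 2*(1 - 32) = 29932 - 2*(-31) = 29932 - 1*(-62) = 29932 + 62 = 29994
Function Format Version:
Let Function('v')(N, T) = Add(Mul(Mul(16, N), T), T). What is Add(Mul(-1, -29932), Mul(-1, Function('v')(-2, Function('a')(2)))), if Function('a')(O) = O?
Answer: 29994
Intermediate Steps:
Function('v')(N, T) = Add(T, Mul(16, N, T)) (Function('v')(N, T) = Add(Mul(16, N, T), T) = Add(T, Mul(16, N, T)))
Add(Mul(-1, -29932), Mul(-1, Function('v')(-2, Function('a')(2)))) = Add(Mul(-1, -29932), Mul(-1, Mul(2, Add(1, Mul(16, -2))))) = Add(29932, Mul(-1, Mul(2, Add(1, -32)))) = Add(29932, Mul(-1, Mul(2, -31))) = Add(29932, Mul(-1, -62)) = Add(29932, 62) = 29994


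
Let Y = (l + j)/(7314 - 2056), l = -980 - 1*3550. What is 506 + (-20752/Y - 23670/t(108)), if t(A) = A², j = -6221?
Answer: 74216868691/6966648 ≈ 10653.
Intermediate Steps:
l = -4530 (l = -980 - 3550 = -4530)
Y = -10751/5258 (Y = (-4530 - 6221)/(7314 - 2056) = -10751/5258 ≈ -2.0447)
506 + (-20752/Y - 23670/t(108)) = 506 + (-20752/(-10751/5258) - 23670/(108²)) = 506 + (-20752*(-5258/10751) - 23670/11664) = 506 + (109114016/10751 - 23670*1/11664) = 506 + (109114016/10751 - 1315/648) = 506 + 70691744803/6966648 = 74216868691/6966648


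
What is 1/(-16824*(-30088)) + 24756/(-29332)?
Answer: -3132874961435/3711968354496 ≈ -0.84399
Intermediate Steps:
1/(-16824*(-30088)) + 24756/(-29332) = -1/16824*(-1/30088) + 24756*(-1/29332) = 1/506200512 - 6189/7333 = -3132874961435/3711968354496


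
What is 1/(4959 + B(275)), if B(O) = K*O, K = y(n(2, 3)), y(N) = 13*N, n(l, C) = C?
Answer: 1/15684 ≈ 6.3759e-5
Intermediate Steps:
K = 39 (K = 13*3 = 39)
B(O) = 39*O
1/(4959 + B(275)) = 1/(4959 + 39*275) = 1/(4959 + 10725) = 1/15684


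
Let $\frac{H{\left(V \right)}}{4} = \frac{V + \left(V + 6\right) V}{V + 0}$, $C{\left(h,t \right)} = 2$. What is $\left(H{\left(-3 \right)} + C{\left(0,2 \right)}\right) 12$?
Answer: $216$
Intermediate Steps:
$H{\left(V \right)} = \frac{4 \left(V + V \left(6 + V\right)\right)}{V}$ ($H{\left(V \right)} = 4 \frac{V + \left(V + 6\right) V}{V + 0} = 4 \frac{V + \left(6 + V\right) V}{V} = 4 \frac{V + V \left(6 + V\right)}{V} = \frac{4 \left(V + V \left(6 + V\right)\right)}{V}$)
$\left(H{\left(-3 \right)} + C{\left(0,2 \right)}\right) 12 = \left(\left(28 + 4 \left(-3\right)\right) + 2\right) 12 = \left(\left(28 - 12\right) + 2\right) 12 = \left(16 + 2\right) 12 = 18 \cdot 12 = 216$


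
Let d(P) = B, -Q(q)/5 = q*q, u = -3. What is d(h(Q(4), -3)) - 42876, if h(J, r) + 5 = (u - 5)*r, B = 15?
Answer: -42861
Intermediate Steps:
Q(q) = -5*q² (Q(q) = -5*q*q = -5*q²)
h(J, r) = -5 - 8*r (h(J, r) = -5 + (-3 - 5)*r = -5 - 8*r)
d(P) = 15
d(h(Q(4), -3)) - 42876 = 15 - 42876 = -42861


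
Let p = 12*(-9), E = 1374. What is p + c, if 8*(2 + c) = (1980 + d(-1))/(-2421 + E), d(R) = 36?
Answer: -38474/349 ≈ -110.24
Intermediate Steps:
p = -108
c = -782/349 (c = -2 + ((1980 + 36)/(-2421 + 1374))/8 = -2 + (2016/(-1047))/8 = -2 + (2016*(-1/1047))/8 = -2 + (⅛)*(-672/349) = -2 - 84/349 = -782/349 ≈ -2.2407)
p + c = -108 - 782/349 = -38474/349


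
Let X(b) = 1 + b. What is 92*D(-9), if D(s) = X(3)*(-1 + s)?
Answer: -3680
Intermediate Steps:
D(s) = -4 + 4*s (D(s) = (1 + 3)*(-1 + s) = 4*(-1 + s) = -4 + 4*s)
92*D(-9) = 92*(-4 + 4*(-9)) = 92*(-4 - 36) = 92*(-40) = -3680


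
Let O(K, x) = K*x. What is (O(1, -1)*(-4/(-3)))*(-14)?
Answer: 56/3 ≈ 18.667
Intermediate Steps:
(O(1, -1)*(-4/(-3)))*(-14) = ((1*(-1))*(-4/(-3)))*(-14) = -(-4)*(-1)/3*(-14) = -1*4/3*(-14) = -4/3*(-14) = 56/3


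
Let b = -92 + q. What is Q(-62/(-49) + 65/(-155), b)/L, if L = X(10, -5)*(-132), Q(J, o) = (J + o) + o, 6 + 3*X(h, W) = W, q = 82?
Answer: -2645/66836 ≈ -0.039575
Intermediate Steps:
X(h, W) = -2 + W/3
b = -10 (b = -92 + 82 = -10)
Q(J, o) = J + 2*o
L = 484 (L = (-2 + (⅓)*(-5))*(-132) = (-2 - 5/3)*(-132) = -11/3*(-132) = 484)
Q(-62/(-49) + 65/(-155), b)/L = ((-62/(-49) + 65/(-155)) + 2*(-10))/484 = ((-62*(-1/49) + 65*(-1/155)) - 20)*(1/484) = ((62/49 - 13/31) - 20)*(1/484) = (1285/1519 - 20)*(1/484) = -29095/1519*1/484 = -2645/66836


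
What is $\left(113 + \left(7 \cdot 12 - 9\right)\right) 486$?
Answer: $91368$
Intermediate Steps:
$\left(113 + \left(7 \cdot 12 - 9\right)\right) 486 = \left(113 + \left(84 - 9\right)\right) 486 = \left(113 + 75\right) 486 = 188 \cdot 486 = 91368$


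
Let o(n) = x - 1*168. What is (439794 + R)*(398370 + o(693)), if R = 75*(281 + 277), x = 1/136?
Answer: 383583215259/2 ≈ 1.9179e+11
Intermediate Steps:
x = 1/136 ≈ 0.0073529
o(n) = -22847/136 (o(n) = 1/136 - 1*168 = 1/136 - 168 = -22847/136)
R = 41850 (R = 75*558 = 41850)
(439794 + R)*(398370 + o(693)) = (439794 + 41850)*(398370 - 22847/136) = 481644*(54155473/136) = 383583215259/2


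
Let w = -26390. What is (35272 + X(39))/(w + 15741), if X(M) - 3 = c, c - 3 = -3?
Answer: -35275/10649 ≈ -3.3125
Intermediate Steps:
c = 0 (c = 3 - 3 = 0)
X(M) = 3 (X(M) = 3 + 0 = 3)
(35272 + X(39))/(w + 15741) = (35272 + 3)/(-26390 + 15741) = 35275/(-10649) = 35275*(-1/10649) = -35275/10649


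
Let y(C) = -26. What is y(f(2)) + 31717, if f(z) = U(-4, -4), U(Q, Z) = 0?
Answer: 31691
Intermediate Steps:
f(z) = 0
y(f(2)) + 31717 = -26 + 31717 = 31691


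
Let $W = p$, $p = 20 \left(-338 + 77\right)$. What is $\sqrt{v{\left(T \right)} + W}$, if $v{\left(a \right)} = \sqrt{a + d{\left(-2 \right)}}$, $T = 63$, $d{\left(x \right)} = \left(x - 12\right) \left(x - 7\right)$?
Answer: $\sqrt{-5220 + 3 \sqrt{21}} \approx 72.154 i$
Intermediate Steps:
$d{\left(x \right)} = \left(-12 + x\right) \left(-7 + x\right)$
$v{\left(a \right)} = \sqrt{126 + a}$ ($v{\left(a \right)} = \sqrt{a + \left(84 + \left(-2\right)^{2} - -38\right)} = \sqrt{a + \left(84 + 4 + 38\right)} = \sqrt{a + 126} = \sqrt{126 + a}$)
$p = -5220$ ($p = 20 \left(-261\right) = -5220$)
$W = -5220$
$\sqrt{v{\left(T \right)} + W} = \sqrt{\sqrt{126 + 63} - 5220} = \sqrt{\sqrt{189} - 5220} = \sqrt{3 \sqrt{21} - 5220} = \sqrt{-5220 + 3 \sqrt{21}}$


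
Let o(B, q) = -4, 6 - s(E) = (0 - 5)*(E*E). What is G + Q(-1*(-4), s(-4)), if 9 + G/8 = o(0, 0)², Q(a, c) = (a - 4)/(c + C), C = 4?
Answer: 56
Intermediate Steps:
s(E) = 6 + 5*E² (s(E) = 6 - (0 - 5)*E*E = 6 - (-5)*E² = 6 + 5*E²)
Q(a, c) = (-4 + a)/(4 + c) (Q(a, c) = (a - 4)/(c + 4) = (-4 + a)/(4 + c))
G = 56 (G = -72 + 8*(-4)² = -72 + 8*16 = -72 + 128 = 56)
G + Q(-1*(-4), s(-4)) = 56 + (-4 - 1*(-4))/(4 + (6 + 5*(-4)²)) = 56 + (-4 + 4)/(4 + (6 + 5*16)) = 56 + 0/(4 + (6 + 80)) = 56 + 0/(4 + 86) = 56 + 0/90 = 56 + (1/90)*0 = 56 + 0 = 56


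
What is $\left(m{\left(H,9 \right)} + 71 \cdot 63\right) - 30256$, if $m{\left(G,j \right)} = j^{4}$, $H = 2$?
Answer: $-19222$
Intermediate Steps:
$\left(m{\left(H,9 \right)} + 71 \cdot 63\right) - 30256 = \left(9^{4} + 71 \cdot 63\right) - 30256 = \left(6561 + 4473\right) - 30256 = 11034 - 30256 = -19222$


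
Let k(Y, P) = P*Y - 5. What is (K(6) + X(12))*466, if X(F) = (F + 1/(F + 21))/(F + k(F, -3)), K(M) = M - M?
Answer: -185002/957 ≈ -193.31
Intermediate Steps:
K(M) = 0
k(Y, P) = -5 + P*Y
X(F) = (F + 1/(21 + F))/(-5 - 2*F) (X(F) = (F + 1/(F + 21))/(F + (-5 - 3*F)) = (F + 1/(21 + F))/(-5 - 2*F))
(K(6) + X(12))*466 = (0 + (-1 - 1*12² - 21*12)/(105 + 2*12² + 47*12))*466 = (0 + (-1 - 1*144 - 252)/(105 + 2*144 + 564))*466 = (0 + (-1 - 144 - 252)/(105 + 288 + 564))*466 = (0 - 397/957)*466 = -397/957*466 = -185002/957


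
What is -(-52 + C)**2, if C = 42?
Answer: -100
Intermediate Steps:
-(-52 + C)**2 = -(-52 + 42)**2 = -1*(-10)**2 = -1*100 = -100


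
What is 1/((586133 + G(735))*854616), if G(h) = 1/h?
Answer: 35/17532152438176 ≈ 1.9963e-12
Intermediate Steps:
1/((586133 + G(735))*854616) = 1/((586133 + 1/735)*854616) = (1/854616)/(586133 + 1/735) = (1/854616)/(430807756/735) = (735/430807756)*(1/854616) = 35/17532152438176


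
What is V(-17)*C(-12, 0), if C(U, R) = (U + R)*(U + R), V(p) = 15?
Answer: 2160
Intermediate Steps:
C(U, R) = (R + U)² (C(U, R) = (R + U)*(R + U) = (R + U)²)
V(-17)*C(-12, 0) = 15*(0 - 12)² = 15*(-12)² = 15*144 = 2160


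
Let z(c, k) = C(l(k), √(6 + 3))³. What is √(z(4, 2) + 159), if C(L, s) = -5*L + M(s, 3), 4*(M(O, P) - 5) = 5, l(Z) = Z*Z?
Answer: I*√156199/8 ≈ 49.403*I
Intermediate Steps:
l(Z) = Z²
M(O, P) = 25/4 (M(O, P) = 5 + (¼)*5 = 5 + 5/4 = 25/4)
C(L, s) = 25/4 - 5*L (C(L, s) = -5*L + 25/4 = 25/4 - 5*L)
z(c, k) = (25/4 - 5*k²)³
√(z(4, 2) + 159) = √(-125*(-5 + 4*2²)³/64 + 159) = √(-125*(-5 + 4*4)³/64 + 159) = √(-125*(-5 + 16)³/64 + 159) = √(-125/64*11³ + 159) = √(-125/64*1331 + 159) = √(-166375/64 + 159) = √(-156199/64) = I*√156199/8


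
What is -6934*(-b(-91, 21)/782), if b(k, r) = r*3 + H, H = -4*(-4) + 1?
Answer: 277360/391 ≈ 709.36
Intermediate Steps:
H = 17 (H = 16 + 1 = 17)
b(k, r) = 17 + 3*r (b(k, r) = r*3 + 17 = 3*r + 17 = 17 + 3*r)
-6934*(-b(-91, 21)/782) = -6934/((-782/(17 + 3*21))) = -6934/((-782/(17 + 63))) = -6934/((-782/80)) = -6934/((-782*1/80)) = -6934/(-391/40) = -6934*(-40/391) = 277360/391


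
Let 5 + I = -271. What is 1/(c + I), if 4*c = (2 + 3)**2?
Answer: -4/1079 ≈ -0.0037071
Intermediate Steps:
I = -276 (I = -5 - 271 = -276)
c = 25/4 (c = (2 + 3)**2/4 = (1/4)*5**2 = (1/4)*25 = 25/4 ≈ 6.2500)
1/(c + I) = 1/(25/4 - 276) = 1/(-1079/4) = -4/1079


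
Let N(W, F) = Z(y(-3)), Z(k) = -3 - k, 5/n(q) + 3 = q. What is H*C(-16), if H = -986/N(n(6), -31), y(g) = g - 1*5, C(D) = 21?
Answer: -20706/5 ≈ -4141.2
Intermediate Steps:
y(g) = -5 + g (y(g) = g - 5 = -5 + g)
n(q) = 5/(-3 + q)
N(W, F) = 5 (N(W, F) = -3 - (-5 - 3) = -3 - 1*(-8) = -3 + 8 = 5)
H = -986/5 ≈ -197.20
H*C(-16) = -986/5*21 = -20706/5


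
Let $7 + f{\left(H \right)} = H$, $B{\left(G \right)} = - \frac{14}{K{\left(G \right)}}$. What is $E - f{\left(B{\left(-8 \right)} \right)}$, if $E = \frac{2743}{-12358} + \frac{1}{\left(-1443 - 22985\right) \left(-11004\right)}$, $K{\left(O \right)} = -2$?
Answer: $- \frac{368667027829}{1660950494448} \approx -0.22196$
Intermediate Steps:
$B{\left(G \right)} = 7$ ($B{\left(G \right)} = - \frac{14}{-2} = \left(-14\right) \left(- \frac{1}{2}\right) = 7$)
$f{\left(H \right)} = -7 + H$
$E = - \frac{368667027829}{1660950494448}$ ($E = 2743 \left(- \frac{1}{12358}\right) + \frac{1}{-24428} \left(- \frac{1}{11004}\right) = - \frac{2743}{12358} - - \frac{1}{268805712} = - \frac{2743}{12358} + \frac{1}{268805712} = - \frac{368667027829}{1660950494448} \approx -0.22196$)
$E - f{\left(B{\left(-8 \right)} \right)} = - \frac{368667027829}{1660950494448} - \left(-7 + 7\right) = - \frac{368667027829}{1660950494448} - 0 = - \frac{368667027829}{1660950494448} + 0 = - \frac{368667027829}{1660950494448}$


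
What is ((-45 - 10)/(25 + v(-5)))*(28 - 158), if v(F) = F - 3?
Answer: 7150/17 ≈ 420.59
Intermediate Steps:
v(F) = -3 + F
((-45 - 10)/(25 + v(-5)))*(28 - 158) = ((-45 - 10)/(25 + (-3 - 5)))*(28 - 158) = -55/(25 - 8)*(-130) = -55/17*(-130) = 7150/17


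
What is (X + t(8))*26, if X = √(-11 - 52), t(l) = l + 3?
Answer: 286 + 78*I*√7 ≈ 286.0 + 206.37*I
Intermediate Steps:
t(l) = 3 + l
X = 3*I*√7 (X = √(-63) = 3*I*√7 ≈ 7.9373*I)
(X + t(8))*26 = (3*I*√7 + (3 + 8))*26 = (3*I*√7 + 11)*26 = (11 + 3*I*√7)*26 = 286 + 78*I*√7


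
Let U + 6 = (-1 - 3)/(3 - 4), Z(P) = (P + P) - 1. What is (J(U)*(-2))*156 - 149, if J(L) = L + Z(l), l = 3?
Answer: -1085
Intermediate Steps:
Z(P) = -1 + 2*P (Z(P) = 2*P - 1 = -1 + 2*P)
U = -2 (U = -6 + (-1 - 3)/(3 - 4) = -6 - 4/(-1) = -6 - 4*(-1) = -6 + 4 = -2)
J(L) = 5 + L (J(L) = L + (-1 + 2*3) = L + (-1 + 6) = L + 5 = 5 + L)
(J(U)*(-2))*156 - 149 = ((5 - 2)*(-2))*156 - 149 = (3*(-2))*156 - 149 = -6*156 - 149 = -936 - 149 = -1085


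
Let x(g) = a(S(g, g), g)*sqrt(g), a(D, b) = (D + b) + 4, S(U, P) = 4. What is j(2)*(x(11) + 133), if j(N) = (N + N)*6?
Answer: 3192 + 456*sqrt(11) ≈ 4704.4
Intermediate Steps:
a(D, b) = 4 + D + b
j(N) = 12*N (j(N) = (2*N)*6 = 12*N)
x(g) = sqrt(g)*(8 + g) (x(g) = (4 + 4 + g)*sqrt(g) = (8 + g)*sqrt(g) = sqrt(g)*(8 + g))
j(2)*(x(11) + 133) = (12*2)*(sqrt(11)*(8 + 11) + 133) = 24*(sqrt(11)*19 + 133) = 24*(19*sqrt(11) + 133) = 24*(133 + 19*sqrt(11)) = 3192 + 456*sqrt(11)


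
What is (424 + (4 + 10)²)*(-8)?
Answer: -4960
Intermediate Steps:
(424 + (4 + 10)²)*(-8) = (424 + 14²)*(-8) = (424 + 196)*(-8) = 620*(-8) = -4960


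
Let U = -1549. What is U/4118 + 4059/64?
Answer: 8307913/131776 ≈ 63.046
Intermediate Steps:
U/4118 + 4059/64 = -1549/4118 + 4059/64 = 8307913/131776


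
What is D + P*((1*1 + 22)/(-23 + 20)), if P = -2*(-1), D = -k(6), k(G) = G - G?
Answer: -46/3 ≈ -15.333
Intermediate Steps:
k(G) = 0
D = 0 (D = -1*0 = 0)
P = 2
D + P*((1*1 + 22)/(-23 + 20)) = 0 + 2*((1*1 + 22)/(-23 + 20)) = 0 + 2*((1 + 22)/(-3)) = 0 + 2*(23*(-⅓)) = 0 + 2*(-23/3) = 0 - 46/3 = -46/3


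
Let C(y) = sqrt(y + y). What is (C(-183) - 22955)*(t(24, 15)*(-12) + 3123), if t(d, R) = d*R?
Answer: 27477135 - 1197*I*sqrt(366) ≈ 2.7477e+7 - 22900.0*I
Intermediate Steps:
C(y) = sqrt(2)*sqrt(y) (C(y) = sqrt(2*y) = sqrt(2)*sqrt(y))
t(d, R) = R*d
(C(-183) - 22955)*(t(24, 15)*(-12) + 3123) = (sqrt(2)*sqrt(-183) - 22955)*((15*24)*(-12) + 3123) = (sqrt(2)*(I*sqrt(183)) - 22955)*(360*(-12) + 3123) = (I*sqrt(366) - 22955)*(-4320 + 3123) = (-22955 + I*sqrt(366))*(-1197) = 27477135 - 1197*I*sqrt(366)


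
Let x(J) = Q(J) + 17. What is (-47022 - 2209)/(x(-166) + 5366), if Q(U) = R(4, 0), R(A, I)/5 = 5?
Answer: -3787/416 ≈ -9.1034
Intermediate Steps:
R(A, I) = 25 (R(A, I) = 5*5 = 25)
Q(U) = 25
x(J) = 42 (x(J) = 25 + 17 = 42)
(-47022 - 2209)/(x(-166) + 5366) = (-47022 - 2209)/(42 + 5366) = -49231/5408 = -49231*1/5408 = -3787/416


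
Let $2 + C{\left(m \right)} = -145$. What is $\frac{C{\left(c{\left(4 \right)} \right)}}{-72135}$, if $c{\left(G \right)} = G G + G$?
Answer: $\frac{7}{3435} \approx 0.0020378$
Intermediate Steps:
$c{\left(G \right)} = G + G^{2}$ ($c{\left(G \right)} = G^{2} + G = G + G^{2}$)
$C{\left(m \right)} = -147$ ($C{\left(m \right)} = -2 - 145 = -147$)
$\frac{C{\left(c{\left(4 \right)} \right)}}{-72135} = - \frac{147}{-72135} = \left(-147\right) \left(- \frac{1}{72135}\right) = \frac{7}{3435}$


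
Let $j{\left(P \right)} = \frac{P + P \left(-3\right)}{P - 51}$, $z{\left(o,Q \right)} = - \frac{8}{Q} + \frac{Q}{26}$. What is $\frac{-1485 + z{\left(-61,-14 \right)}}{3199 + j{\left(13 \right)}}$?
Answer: $- \frac{1283754}{2766127} \approx -0.4641$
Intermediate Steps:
$z{\left(o,Q \right)} = - \frac{8}{Q} + \frac{Q}{26}$ ($z{\left(o,Q \right)} = - \frac{8}{Q} + Q \frac{1}{26} = - \frac{8}{Q} + \frac{Q}{26}$)
$j{\left(P \right)} = - \frac{2 P}{-51 + P}$ ($j{\left(P \right)} = \frac{P - 3 P}{-51 + P} = \frac{\left(-2\right) P}{-51 + P} = - \frac{2 P}{-51 + P}$)
$\frac{-1485 + z{\left(-61,-14 \right)}}{3199 + j{\left(13 \right)}} = \frac{-1485 + \left(- \frac{8}{-14} + \frac{1}{26} \left(-14\right)\right)}{3199 - \frac{26}{-51 + 13}} = \frac{-1485 - - \frac{3}{91}}{3199 - \frac{26}{-38}} = \frac{-1485 + \left(\frac{4}{7} - \frac{7}{13}\right)}{3199 - 26 \left(- \frac{1}{38}\right)} = \frac{-1485 + \frac{3}{91}}{3199 + \frac{13}{19}} = - \frac{135132}{91 \cdot \frac{60794}{19}} = \left(- \frac{135132}{91}\right) \frac{19}{60794} = - \frac{1283754}{2766127}$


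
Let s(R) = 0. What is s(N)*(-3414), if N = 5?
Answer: 0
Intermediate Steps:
s(N)*(-3414) = 0*(-3414) = 0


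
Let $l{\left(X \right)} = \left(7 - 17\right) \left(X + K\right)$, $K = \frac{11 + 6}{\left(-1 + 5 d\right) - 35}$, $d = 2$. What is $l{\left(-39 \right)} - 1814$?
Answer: $- \frac{18427}{13} \approx -1417.5$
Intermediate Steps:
$K = - \frac{17}{26}$ ($K = \frac{11 + 6}{\left(-1 + 5 \cdot 2\right) - 35} = \frac{17}{\left(-1 + 10\right) - 35} = \frac{17}{9 - 35} = \frac{17}{-26} = 17 \left(- \frac{1}{26}\right) = - \frac{17}{26} \approx -0.65385$)
$l{\left(X \right)} = \frac{85}{13} - 10 X$ ($l{\left(X \right)} = \left(7 - 17\right) \left(X - \frac{17}{26}\right) = - 10 \left(- \frac{17}{26} + X\right) = \frac{85}{13} - 10 X$)
$l{\left(-39 \right)} - 1814 = \left(\frac{85}{13} - -390\right) - 1814 = \left(\frac{85}{13} + 390\right) - 1814 = \frac{5155}{13} - 1814 = - \frac{18427}{13}$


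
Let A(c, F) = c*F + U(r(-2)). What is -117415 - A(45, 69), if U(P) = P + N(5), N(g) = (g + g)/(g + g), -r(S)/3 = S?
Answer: -120527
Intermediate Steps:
r(S) = -3*S
N(g) = 1 (N(g) = (2*g)/((2*g)) = (2*g)*(1/(2*g)) = 1)
U(P) = 1 + P (U(P) = P + 1 = 1 + P)
A(c, F) = 7 + F*c (A(c, F) = c*F + (1 - 3*(-2)) = F*c + (1 + 6) = F*c + 7 = 7 + F*c)
-117415 - A(45, 69) = -117415 - (7 + 69*45) = -117415 - (7 + 3105) = -117415 - 1*3112 = -117415 - 3112 = -120527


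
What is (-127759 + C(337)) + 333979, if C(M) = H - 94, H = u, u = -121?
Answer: 206005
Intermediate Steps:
H = -121
C(M) = -215 (C(M) = -121 - 94 = -215)
(-127759 + C(337)) + 333979 = (-127759 - 215) + 333979 = -127974 + 333979 = 206005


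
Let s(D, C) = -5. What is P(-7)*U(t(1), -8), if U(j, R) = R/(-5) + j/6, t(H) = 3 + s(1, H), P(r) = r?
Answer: -133/15 ≈ -8.8667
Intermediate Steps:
t(H) = -2 (t(H) = 3 - 5 = -2)
U(j, R) = -R/5 + j/6 (U(j, R) = R*(-⅕) + j*(⅙) = -R/5 + j/6)
P(-7)*U(t(1), -8) = -7*(-⅕*(-8) + (⅙)*(-2)) = -7*(8/5 - ⅓) = -7*19/15 = -133/15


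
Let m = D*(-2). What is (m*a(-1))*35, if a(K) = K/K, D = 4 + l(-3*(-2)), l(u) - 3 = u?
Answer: -910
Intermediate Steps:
l(u) = 3 + u
D = 13 (D = 4 + (3 - 3*(-2)) = 4 + (3 + 6) = 4 + 9 = 13)
m = -26 (m = 13*(-2) = -26)
a(K) = 1
(m*a(-1))*35 = -26*1*35 = -26*35 = -910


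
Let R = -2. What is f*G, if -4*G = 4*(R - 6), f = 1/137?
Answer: 8/137 ≈ 0.058394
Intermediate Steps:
f = 1/137 ≈ 0.0072993
G = 8 (G = -(-2 - 6) = -(-8) = -1/4*(-32) = 8)
f*G = (1/137)*8 = 8/137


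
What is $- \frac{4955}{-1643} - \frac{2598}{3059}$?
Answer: $\frac{10888831}{5025937} \approx 2.1665$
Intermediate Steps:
$- \frac{4955}{-1643} - \frac{2598}{3059} = \left(-4955\right) \left(- \frac{1}{1643}\right) - \frac{2598}{3059} = \frac{4955}{1643} - \frac{2598}{3059} = \frac{10888831}{5025937}$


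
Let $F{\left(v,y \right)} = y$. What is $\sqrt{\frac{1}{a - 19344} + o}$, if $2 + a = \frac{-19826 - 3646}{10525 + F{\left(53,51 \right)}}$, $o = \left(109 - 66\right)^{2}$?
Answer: $\frac{2 \sqrt{75606969686150342}}{12789173} \approx 43.0$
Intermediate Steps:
$o = 1849$ ($o = \left(109 - 66\right)^{2} = 43^{2} = 1849$)
$a = - \frac{2789}{661}$ ($a = -2 + \frac{-19826 - 3646}{10525 + 51} = -2 - \frac{23472}{10576} = -2 - \frac{1467}{661} = - \frac{2789}{661} \approx -4.2194$)
$\sqrt{\frac{1}{a - 19344} + o} = \sqrt{\frac{1}{- \frac{2789}{661} - 19344} + 1849} = \sqrt{\frac{1}{- \frac{12789173}{661}} + 1849} = \sqrt{- \frac{661}{12789173} + 1849} = \sqrt{\frac{23647180216}{12789173}} = \frac{2 \sqrt{75606969686150342}}{12789173}$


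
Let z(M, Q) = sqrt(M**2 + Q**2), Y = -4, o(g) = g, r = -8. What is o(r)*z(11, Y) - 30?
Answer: -30 - 8*sqrt(137) ≈ -123.64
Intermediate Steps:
o(r)*z(11, Y) - 30 = -8*sqrt(11**2 + (-4)**2) - 30 = -8*sqrt(121 + 16) - 30 = -8*sqrt(137) - 30 = -30 - 8*sqrt(137)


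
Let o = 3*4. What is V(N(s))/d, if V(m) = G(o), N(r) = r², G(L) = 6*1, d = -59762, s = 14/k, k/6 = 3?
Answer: -3/29881 ≈ -0.00010040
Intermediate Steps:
k = 18 (k = 6*3 = 18)
o = 12
s = 7/9 (s = 14/18 = 14*(1/18) = 7/9 ≈ 0.77778)
G(L) = 6
V(m) = 6
V(N(s))/d = 6/(-59762) = 6*(-1/59762) = -3/29881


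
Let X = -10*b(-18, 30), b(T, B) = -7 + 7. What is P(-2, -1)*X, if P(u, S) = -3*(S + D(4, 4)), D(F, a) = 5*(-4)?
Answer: 0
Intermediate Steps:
D(F, a) = -20
b(T, B) = 0
P(u, S) = 60 - 3*S (P(u, S) = -3*(S - 20) = -3*(-20 + S) = 60 - 3*S)
X = 0 (X = -10*0 = 0)
P(-2, -1)*X = (60 - 3*(-1))*0 = (60 + 3)*0 = 63*0 = 0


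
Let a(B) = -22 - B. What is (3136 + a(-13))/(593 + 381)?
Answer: 3127/974 ≈ 3.2105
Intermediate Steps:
(3136 + a(-13))/(593 + 381) = (3136 + (-22 - 1*(-13)))/(593 + 381) = (3136 + (-22 + 13))/974 = (3136 - 9)*(1/974) = 3127*(1/974) = 3127/974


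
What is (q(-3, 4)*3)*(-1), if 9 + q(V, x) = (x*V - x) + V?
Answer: 84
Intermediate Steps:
q(V, x) = -9 + V - x + V*x (q(V, x) = -9 + ((x*V - x) + V) = -9 + ((V*x - x) + V) = -9 + ((-x + V*x) + V) = -9 + (V - x + V*x) = -9 + V - x + V*x)
(q(-3, 4)*3)*(-1) = ((-9 - 3 - 1*4 - 3*4)*3)*(-1) = ((-9 - 3 - 4 - 12)*3)*(-1) = -28*3*(-1) = -84*(-1) = 84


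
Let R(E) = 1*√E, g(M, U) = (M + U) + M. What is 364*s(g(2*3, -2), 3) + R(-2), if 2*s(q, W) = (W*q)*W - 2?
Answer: 16016 + I*√2 ≈ 16016.0 + 1.4142*I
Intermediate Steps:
g(M, U) = U + 2*M
R(E) = √E
s(q, W) = -1 + q*W²/2 (s(q, W) = ((W*q)*W - 2)/2 = (q*W² - 2)/2 = (-2 + q*W²)/2 = -1 + q*W²/2)
364*s(g(2*3, -2), 3) + R(-2) = 364*(-1 + (½)*(-2 + 2*(2*3))*3²) + √(-2) = 364*(-1 + (½)*(-2 + 2*6)*9) + I*√2 = 364*(-1 + (½)*(-2 + 12)*9) + I*√2 = 364*(-1 + (½)*10*9) + I*√2 = 364*(-1 + 45) + I*√2 = 364*44 + I*√2 = 16016 + I*√2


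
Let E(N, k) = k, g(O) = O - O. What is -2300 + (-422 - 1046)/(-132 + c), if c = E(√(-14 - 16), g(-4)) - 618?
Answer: -861766/375 ≈ -2298.0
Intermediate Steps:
g(O) = 0
c = -618 (c = 0 - 618 = -618)
-2300 + (-422 - 1046)/(-132 + c) = -2300 + (-422 - 1046)/(-132 - 618) = -2300 - 1468/(-750) = -2300 - 1468*(-1/750) = -2300 + 734/375 = -861766/375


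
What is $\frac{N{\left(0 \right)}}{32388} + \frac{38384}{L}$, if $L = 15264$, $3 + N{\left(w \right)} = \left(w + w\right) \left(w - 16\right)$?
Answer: $\frac{12949325}{5149692} \approx 2.5146$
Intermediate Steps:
$N{\left(w \right)} = -3 + 2 w \left(-16 + w\right)$ ($N{\left(w \right)} = -3 + \left(w + w\right) \left(w - 16\right) = -3 + 2 w \left(-16 + w\right)$)
$\frac{N{\left(0 \right)}}{32388} + \frac{38384}{L} = \frac{-3 - 0 + 2 \cdot 0^{2}}{32388} + \frac{38384}{15264} = \left(-3 + 0 + 2 \cdot 0\right) \frac{1}{32388} + 38384 \cdot \frac{1}{15264} = \left(-3 + 0 + 0\right) \frac{1}{32388} + \frac{2399}{954} = \left(-3\right) \frac{1}{32388} + \frac{2399}{954} = - \frac{1}{10796} + \frac{2399}{954} = \frac{12949325}{5149692}$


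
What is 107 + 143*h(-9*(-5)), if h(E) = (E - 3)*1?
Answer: 6113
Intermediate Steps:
h(E) = -3 + E (h(E) = (-3 + E)*1 = -3 + E)
107 + 143*h(-9*(-5)) = 107 + 143*(-3 - 9*(-5)) = 107 + 143*(-3 + 45) = 107 + 143*42 = 107 + 6006 = 6113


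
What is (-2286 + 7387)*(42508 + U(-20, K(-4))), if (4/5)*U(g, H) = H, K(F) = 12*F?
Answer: 216527248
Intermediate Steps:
U(g, H) = 5*H/4
(-2286 + 7387)*(42508 + U(-20, K(-4))) = (-2286 + 7387)*(42508 + 5*(12*(-4))/4) = 5101*(42508 + (5/4)*(-48)) = 5101*(42508 - 60) = 5101*42448 = 216527248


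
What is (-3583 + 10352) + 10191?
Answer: 16960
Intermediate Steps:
(-3583 + 10352) + 10191 = 6769 + 10191 = 16960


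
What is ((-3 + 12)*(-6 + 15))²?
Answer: 6561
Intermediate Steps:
((-3 + 12)*(-6 + 15))² = (9*9)² = 81² = 6561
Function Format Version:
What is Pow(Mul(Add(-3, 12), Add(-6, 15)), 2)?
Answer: 6561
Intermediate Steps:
Pow(Mul(Add(-3, 12), Add(-6, 15)), 2) = Pow(Mul(9, 9), 2) = Pow(81, 2) = 6561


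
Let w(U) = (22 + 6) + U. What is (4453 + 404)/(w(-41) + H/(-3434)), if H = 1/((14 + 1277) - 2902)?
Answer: -26869769118/71918261 ≈ -373.62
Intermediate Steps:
H = -1/1611 (H = 1/(1291 - 2902) = 1/(-1611) = -1/1611 ≈ -0.00062073)
w(U) = 28 + U
(4453 + 404)/(w(-41) + H/(-3434)) = (4453 + 404)/((28 - 41) - 1/1611/(-3434)) = 4857/(-13 - 1/1611*(-1/3434)) = 4857/(-13 + 1/5532174) = 4857/(-71918261/5532174) = 4857*(-5532174/71918261) = -26869769118/71918261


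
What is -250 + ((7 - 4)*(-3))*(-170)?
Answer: 1280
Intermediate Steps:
-250 + ((7 - 4)*(-3))*(-170) = -250 + (3*(-3))*(-170) = -250 - 9*(-170) = -250 + 1530 = 1280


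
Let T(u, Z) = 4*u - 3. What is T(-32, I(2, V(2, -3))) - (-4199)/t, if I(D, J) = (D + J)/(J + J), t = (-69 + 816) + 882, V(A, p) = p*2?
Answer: -209200/1629 ≈ -128.42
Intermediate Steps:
V(A, p) = 2*p
t = 1629 (t = 747 + 882 = 1629)
I(D, J) = (D + J)/(2*J) (I(D, J) = (D + J)/((2*J)) = (D + J)*(1/(2*J)) = (D + J)/(2*J))
T(u, Z) = -3 + 4*u
T(-32, I(2, V(2, -3))) - (-4199)/t = (-3 + 4*(-32)) - (-4199)/1629 = (-3 - 128) - (-4199)/1629 = -131 - 1*(-4199/1629) = -131 + 4199/1629 = -209200/1629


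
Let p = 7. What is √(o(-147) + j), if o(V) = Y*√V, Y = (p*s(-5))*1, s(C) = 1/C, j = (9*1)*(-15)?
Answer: √(-3375 - 245*I*√3)/5 ≈ 0.72902 - 11.642*I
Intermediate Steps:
j = -135 (j = 9*(-15) = -135)
Y = -7/5 (Y = (7/(-5))*1 = (7*(-⅕))*1 = -7/5*1 = -7/5 ≈ -1.4000)
o(V) = -7*√V/5
√(o(-147) + j) = √(-49*I*√3/5 - 135) = √(-135 - 49*I*√3/5)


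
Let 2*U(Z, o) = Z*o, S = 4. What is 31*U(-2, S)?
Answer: -124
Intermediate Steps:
U(Z, o) = Z*o/2 (U(Z, o) = (Z*o)/2 = Z*o/2)
31*U(-2, S) = 31*((½)*(-2)*4) = 31*(-4) = -124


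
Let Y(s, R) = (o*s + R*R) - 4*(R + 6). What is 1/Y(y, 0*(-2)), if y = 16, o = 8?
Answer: 1/104 ≈ 0.0096154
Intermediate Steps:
Y(s, R) = -24 + R**2 - 4*R + 8*s (Y(s, R) = (8*s + R*R) - 4*(R + 6) = (8*s + R**2) - 4*(6 + R) = (R**2 + 8*s) + (-24 - 4*R) = -24 + R**2 - 4*R + 8*s)
1/Y(y, 0*(-2)) = 1/(-24 + (0*(-2))**2 - 0*(-2) + 8*16) = 1/(-24 + 0**2 - 4*0 + 128) = 1/(-24 + 0 + 0 + 128) = 1/104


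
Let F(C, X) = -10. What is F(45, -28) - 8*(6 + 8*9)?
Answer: -634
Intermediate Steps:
F(45, -28) - 8*(6 + 8*9) = -10 - 8*(6 + 8*9) = -10 - 8*(6 + 72) = -10 - 8*78 = -10 - 624 = -634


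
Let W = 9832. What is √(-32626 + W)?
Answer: I*√22794 ≈ 150.98*I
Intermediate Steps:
√(-32626 + W) = √(-32626 + 9832) = √(-22794) = I*√22794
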